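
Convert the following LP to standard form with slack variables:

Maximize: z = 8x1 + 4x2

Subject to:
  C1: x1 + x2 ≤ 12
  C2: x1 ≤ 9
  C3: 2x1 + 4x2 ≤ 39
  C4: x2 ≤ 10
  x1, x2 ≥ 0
max z = 8x1 + 4x2

s.t.
  x1 + x2 + s1 = 12
  x1 + s2 = 9
  2x1 + 4x2 + s3 = 39
  x2 + s4 = 10
  x1, x2, s1, s2, s3, s4 ≥ 0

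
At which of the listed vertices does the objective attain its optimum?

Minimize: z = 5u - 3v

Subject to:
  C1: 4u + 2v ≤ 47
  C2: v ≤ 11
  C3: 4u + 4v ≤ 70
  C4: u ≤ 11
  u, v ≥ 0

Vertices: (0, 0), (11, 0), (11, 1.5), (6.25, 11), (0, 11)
Evaluating z = 5u - 3v at each vertex:
  (0, 0): z = 0
  (11, 0): z = 55
  (11, 1.5): z = 50.5
  (6.25, 11): z = -1.75
  (0, 11): z = -33

The smallest value is z = -33, attained at (0, 11).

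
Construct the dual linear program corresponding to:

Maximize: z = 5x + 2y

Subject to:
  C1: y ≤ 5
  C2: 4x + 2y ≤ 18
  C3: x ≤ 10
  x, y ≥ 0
Minimize: z = 5y1 + 18y2 + 10y3

Subject to:
  C1: -4y2 - y3 ≤ -5
  C2: -y1 - 2y2 ≤ -2
  y1, y2, y3 ≥ 0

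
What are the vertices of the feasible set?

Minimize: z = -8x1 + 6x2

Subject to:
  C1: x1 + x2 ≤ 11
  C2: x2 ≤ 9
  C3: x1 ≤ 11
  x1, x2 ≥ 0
Each vertex is the intersection of two constraint boundaries that also satisfies all remaining constraints:
  x1 = 0 and x2 = 0 → (0, 0)
  x1 + x2 = 11 and x1 = 11 → (11, 0)
  x1 + x2 = 11 and x2 = 9 → (2, 9)
  x2 = 9 and x1 = 0 → (0, 9)

Vertices: (0, 0), (11, 0), (2, 9), (0, 9)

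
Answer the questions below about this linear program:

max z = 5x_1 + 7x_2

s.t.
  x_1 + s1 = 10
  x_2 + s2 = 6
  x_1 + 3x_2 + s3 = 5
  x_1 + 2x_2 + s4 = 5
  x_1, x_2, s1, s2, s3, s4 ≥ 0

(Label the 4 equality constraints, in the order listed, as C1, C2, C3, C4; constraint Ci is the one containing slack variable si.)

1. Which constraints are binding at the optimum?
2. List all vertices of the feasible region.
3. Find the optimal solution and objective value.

1. C3, C4, x_2 ≥ 0
2. (0, 0), (5, 0), (0, 1.667)
3. x_1 = 5, x_2 = 0, z = 25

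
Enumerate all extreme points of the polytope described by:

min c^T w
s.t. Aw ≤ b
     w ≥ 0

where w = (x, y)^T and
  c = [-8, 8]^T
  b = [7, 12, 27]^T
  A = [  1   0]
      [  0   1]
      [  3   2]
Each vertex is the intersection of two constraint boundaries that also satisfies all remaining constraints:
  x = 0 and y = 0 → (0, 0)
  x = 7 and y = 0 → (7, 0)
  x = 7 and 3x + 2y = 27 → (7, 3)
  y = 12 and 3x + 2y = 27 → (1, 12)
  y = 12 and x = 0 → (0, 12)

Vertices: (0, 0), (7, 0), (7, 3), (1, 12), (0, 12)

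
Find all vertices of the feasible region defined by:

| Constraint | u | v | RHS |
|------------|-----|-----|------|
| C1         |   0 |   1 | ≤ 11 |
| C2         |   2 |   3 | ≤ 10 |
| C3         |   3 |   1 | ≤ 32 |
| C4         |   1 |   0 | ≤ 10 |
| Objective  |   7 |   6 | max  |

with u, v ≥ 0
Each vertex is the intersection of two constraint boundaries that also satisfies all remaining constraints:
  u = 0 and v = 0 → (0, 0)
  2u + 3v = 10 and v = 0 → (5, 0)
  2u + 3v = 10 and u = 0 → (0, 3.333)

Vertices: (0, 0), (5, 0), (0, 3.333)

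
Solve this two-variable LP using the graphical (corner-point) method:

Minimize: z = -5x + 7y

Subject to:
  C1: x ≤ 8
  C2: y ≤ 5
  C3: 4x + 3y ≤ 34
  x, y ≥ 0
Each vertex is the intersection of two constraint boundaries that also satisfies all remaining constraints:
  x = 0 and y = 0 → (0, 0)
  x = 8 and y = 0 → (8, 0)
  x = 8 and 4x + 3y = 34 → (8, 0.6667)
  y = 5 and 4x + 3y = 34 → (4.75, 5)
  y = 5 and x = 0 → (0, 5)

Evaluating z = -5x + 7y at each vertex:
  (0, 0): z = 0
  (8, 0): z = -40
  (8, 0.6667): z = -35.33
  (4.75, 5): z = 11.25
  (0, 5): z = 35

The minimum is at (8, 0) with z = -40.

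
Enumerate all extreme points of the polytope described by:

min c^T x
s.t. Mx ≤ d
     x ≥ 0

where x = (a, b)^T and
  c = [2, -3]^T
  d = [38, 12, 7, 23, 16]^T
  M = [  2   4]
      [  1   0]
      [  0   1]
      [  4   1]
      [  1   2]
Each vertex is the intersection of two constraint boundaries that also satisfies all remaining constraints:
  a = 0 and b = 0 → (0, 0)
  4a + b = 23 and b = 0 → (5.75, 0)
  4a + b = 23 and a + 2b = 16 → (4.286, 5.857)
  b = 7 and a + 2b = 16 → (2, 7)
  b = 7 and a = 0 → (0, 7)

Vertices: (0, 0), (5.75, 0), (4.286, 5.857), (2, 7), (0, 7)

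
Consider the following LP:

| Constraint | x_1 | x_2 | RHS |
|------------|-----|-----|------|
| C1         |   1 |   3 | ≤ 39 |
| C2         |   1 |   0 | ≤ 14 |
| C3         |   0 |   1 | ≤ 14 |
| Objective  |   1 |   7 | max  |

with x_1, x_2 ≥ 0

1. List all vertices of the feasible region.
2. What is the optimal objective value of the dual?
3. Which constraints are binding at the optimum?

1. (0, 0), (14, 0), (14, 8.333), (0, 13)
2. 91 (by strong duality, equal to the primal optimum)
3. C1, x_1 ≥ 0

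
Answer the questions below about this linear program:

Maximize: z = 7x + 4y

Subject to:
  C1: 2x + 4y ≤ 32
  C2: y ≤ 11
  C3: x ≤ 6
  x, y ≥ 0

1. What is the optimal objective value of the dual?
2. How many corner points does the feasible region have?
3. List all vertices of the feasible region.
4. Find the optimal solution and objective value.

1. 62 (by strong duality, equal to the primal optimum)
2. 4
3. (0, 0), (6, 0), (6, 5), (0, 8)
4. x = 6, y = 5, z = 62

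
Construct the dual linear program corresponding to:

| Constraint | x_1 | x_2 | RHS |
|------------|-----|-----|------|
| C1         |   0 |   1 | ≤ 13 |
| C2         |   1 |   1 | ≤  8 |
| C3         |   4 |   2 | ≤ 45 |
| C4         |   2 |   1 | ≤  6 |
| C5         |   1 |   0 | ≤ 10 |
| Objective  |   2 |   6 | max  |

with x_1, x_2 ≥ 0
Minimize: z = 13y1 + 8y2 + 45y3 + 6y4 + 10y5

Subject to:
  C1: -y2 - 4y3 - 2y4 - y5 ≤ -2
  C2: -y1 - y2 - 2y3 - y4 ≤ -6
  y1, y2, y3, y4, y5 ≥ 0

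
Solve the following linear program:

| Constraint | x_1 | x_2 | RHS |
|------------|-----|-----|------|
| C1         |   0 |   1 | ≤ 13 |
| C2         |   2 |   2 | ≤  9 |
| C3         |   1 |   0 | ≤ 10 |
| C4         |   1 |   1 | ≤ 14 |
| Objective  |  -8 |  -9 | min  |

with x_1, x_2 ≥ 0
x_1 = 0, x_2 = 4.5, z = -40.5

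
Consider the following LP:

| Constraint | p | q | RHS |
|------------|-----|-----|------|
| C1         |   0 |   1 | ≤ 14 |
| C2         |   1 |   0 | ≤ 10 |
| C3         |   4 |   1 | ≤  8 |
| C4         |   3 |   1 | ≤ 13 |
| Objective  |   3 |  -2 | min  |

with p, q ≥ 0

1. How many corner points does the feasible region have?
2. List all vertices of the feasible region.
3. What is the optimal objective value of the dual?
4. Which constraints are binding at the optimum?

1. 3
2. (0, 0), (2, 0), (0, 8)
3. -16 (by strong duality, equal to the primal optimum)
4. C3, p ≥ 0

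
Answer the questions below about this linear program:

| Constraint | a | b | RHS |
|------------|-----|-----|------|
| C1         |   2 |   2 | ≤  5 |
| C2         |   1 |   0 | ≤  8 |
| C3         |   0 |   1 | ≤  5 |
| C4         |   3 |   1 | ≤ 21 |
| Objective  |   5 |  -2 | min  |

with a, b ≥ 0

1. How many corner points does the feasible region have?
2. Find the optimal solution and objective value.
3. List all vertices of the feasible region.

1. 3
2. a = 0, b = 2.5, z = -5
3. (0, 0), (2.5, 0), (0, 2.5)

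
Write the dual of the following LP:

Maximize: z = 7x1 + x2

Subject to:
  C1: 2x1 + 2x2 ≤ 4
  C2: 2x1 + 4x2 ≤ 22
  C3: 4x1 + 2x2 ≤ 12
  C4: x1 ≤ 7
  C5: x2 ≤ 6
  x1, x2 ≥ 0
Minimize: z = 4y1 + 22y2 + 12y3 + 7y4 + 6y5

Subject to:
  C1: -2y1 - 2y2 - 4y3 - y4 ≤ -7
  C2: -2y1 - 4y2 - 2y3 - y5 ≤ -1
  y1, y2, y3, y4, y5 ≥ 0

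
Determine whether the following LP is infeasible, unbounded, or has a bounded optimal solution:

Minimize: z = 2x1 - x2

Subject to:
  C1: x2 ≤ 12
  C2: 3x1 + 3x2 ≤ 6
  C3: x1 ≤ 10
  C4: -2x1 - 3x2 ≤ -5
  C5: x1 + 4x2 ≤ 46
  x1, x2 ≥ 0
The point (0, 2) satisfies every constraint, so the LP is feasible; the constraints give x1 ≤ 10 and x2 ≤ 12, which with x1, x2 ≥ 0 keep the feasible region inside a bounded box. A feasible, bounded LP attains a finite optimum at a vertex.

Evaluating z = 2x1 - x2 at each vertex:
  (1, 1): z = 1
  (0, 2): z = -2
  (0, 1.667): z = -1.667

The LP has an optimal solution: (0, 2) with z = -2.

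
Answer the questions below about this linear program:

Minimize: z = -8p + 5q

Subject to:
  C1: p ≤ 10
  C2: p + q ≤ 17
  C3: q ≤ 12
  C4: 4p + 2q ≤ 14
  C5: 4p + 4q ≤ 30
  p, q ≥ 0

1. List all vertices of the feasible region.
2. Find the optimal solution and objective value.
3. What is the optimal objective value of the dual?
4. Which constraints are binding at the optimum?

1. (0, 0), (3.5, 0), (0, 7)
2. p = 3.5, q = 0, z = -28
3. -28 (by strong duality, equal to the primal optimum)
4. C4, q ≥ 0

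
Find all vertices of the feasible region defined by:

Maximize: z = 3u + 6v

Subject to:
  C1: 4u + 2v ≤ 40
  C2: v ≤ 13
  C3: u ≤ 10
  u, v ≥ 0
Each vertex is the intersection of two constraint boundaries that also satisfies all remaining constraints:
  u = 0 and v = 0 → (0, 0)
  4u + 2v = 40 and u = 10 → (10, 0)
  4u + 2v = 40 and v = 13 → (3.5, 13)
  v = 13 and u = 0 → (0, 13)

Vertices: (0, 0), (10, 0), (3.5, 13), (0, 13)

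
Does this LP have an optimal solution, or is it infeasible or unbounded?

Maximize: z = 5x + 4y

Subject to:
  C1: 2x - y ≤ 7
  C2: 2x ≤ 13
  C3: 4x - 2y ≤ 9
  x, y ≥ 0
Feasible point: (0, 0) satisfies every constraint, so the LP is feasible.
Direction d = (0, 1): for each constraint row a, a·d ≤ 0 —
  (2)(0) + (-1)(1) = -1 ≤ 0
  (2)(0) + (0)(1) = 0 ≤ 0
  (4)(0) + (-2)(1) = -2 ≤ 0
and d ≥ 0, so (0, 0) + t·d stays feasible for every t ≥ 0. Along this ray z = 5x + 4y changes by 4 per unit t, so z → +∞.

Unbounded: there is a feasible ray along which z → +∞.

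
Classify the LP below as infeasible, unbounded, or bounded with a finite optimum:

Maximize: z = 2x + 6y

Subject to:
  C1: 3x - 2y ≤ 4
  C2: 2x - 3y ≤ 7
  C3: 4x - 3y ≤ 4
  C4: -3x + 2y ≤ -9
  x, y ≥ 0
C1 requires 3x - 2y ≤ 4, while C4 (-3x + 2y ≤ -9) is equivalent to 3x - 2y ≥ 9. Together they would need 9 ≤ 3x - 2y ≤ 4, which is impossible since 9 > 4. No point satisfies all constraints.

Infeasible — the constraint set is empty.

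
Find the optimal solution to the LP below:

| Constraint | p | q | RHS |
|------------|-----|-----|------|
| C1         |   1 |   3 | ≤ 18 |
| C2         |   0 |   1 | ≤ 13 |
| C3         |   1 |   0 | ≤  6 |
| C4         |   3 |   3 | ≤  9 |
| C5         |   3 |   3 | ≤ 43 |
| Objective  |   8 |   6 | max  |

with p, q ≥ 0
Each vertex is the intersection of two constraint boundaries that also satisfies all remaining constraints:
  p = 0 and q = 0 → (0, 0)
  3p + 3q = 9 and q = 0 → (3, 0)
  3p + 3q = 9 and p = 0 → (0, 3)

Evaluating z = 8p + 6q at each vertex:
  (0, 0): z = 0
  (3, 0): z = 24
  (0, 3): z = 18

The maximum is at (3, 0) with z = 24.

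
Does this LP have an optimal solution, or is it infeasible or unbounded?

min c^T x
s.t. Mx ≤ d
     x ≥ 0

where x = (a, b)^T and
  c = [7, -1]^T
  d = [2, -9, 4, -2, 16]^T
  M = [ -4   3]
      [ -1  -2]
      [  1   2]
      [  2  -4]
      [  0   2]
One constraint requires a + 2b ≤ 4, while the constraint -a - 2b ≤ -9 is equivalent to a + 2b ≥ 9. Together they would need 9 ≤ a + 2b ≤ 4, which is impossible since 9 > 4. No point satisfies all constraints.

Infeasible — the constraint set is empty.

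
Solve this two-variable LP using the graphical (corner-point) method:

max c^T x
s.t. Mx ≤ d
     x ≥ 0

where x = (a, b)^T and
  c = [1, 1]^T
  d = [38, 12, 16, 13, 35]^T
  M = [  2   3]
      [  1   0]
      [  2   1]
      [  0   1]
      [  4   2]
Each vertex is the intersection of two constraint boundaries that also satisfies all remaining constraints:
  a = 0 and b = 0 → (0, 0)
  2a + b = 16 and b = 0 → (8, 0)
  2a + 3b = 38 and 2a + b = 16 → (2.5, 11)
  2a + 3b = 38 and a = 0 → (0, 12.67)

Evaluating z = a + b at each vertex:
  (0, 0): z = 0
  (8, 0): z = 8
  (2.5, 11): z = 13.5
  (0, 12.67): z = 12.67

The maximum is at (2.5, 11) with z = 13.5.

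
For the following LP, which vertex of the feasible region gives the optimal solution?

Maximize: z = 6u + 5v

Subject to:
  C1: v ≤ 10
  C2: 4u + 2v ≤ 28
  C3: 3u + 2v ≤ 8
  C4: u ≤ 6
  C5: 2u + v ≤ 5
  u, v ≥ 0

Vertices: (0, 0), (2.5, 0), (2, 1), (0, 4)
(0, 4) with z = 20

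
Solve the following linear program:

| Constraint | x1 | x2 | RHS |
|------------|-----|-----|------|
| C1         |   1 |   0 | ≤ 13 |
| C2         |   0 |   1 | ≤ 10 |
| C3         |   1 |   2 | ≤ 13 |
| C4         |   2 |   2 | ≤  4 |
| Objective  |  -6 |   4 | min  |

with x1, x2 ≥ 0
Each vertex is the intersection of two constraint boundaries that also satisfies all remaining constraints:
  x1 = 0 and x2 = 0 → (0, 0)
  2x1 + 2x2 = 4 and x2 = 0 → (2, 0)
  2x1 + 2x2 = 4 and x1 = 0 → (0, 2)

Evaluating z = -6x1 + 4x2 at each vertex:
  (0, 0): z = 0
  (2, 0): z = -12
  (0, 2): z = 8

The minimum is at (2, 0) with z = -12.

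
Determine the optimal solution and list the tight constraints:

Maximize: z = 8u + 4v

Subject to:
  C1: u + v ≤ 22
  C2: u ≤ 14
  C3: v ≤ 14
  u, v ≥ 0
Optimal: u = 14, v = 8
Slack at optimum:
  C1: slack = 0 (binding)
  C2: slack = 0 (binding)
  C3: slack = 6
  u ≥ 0: u = 14
  v ≥ 0: v = 8
Binding constraints: C1, C2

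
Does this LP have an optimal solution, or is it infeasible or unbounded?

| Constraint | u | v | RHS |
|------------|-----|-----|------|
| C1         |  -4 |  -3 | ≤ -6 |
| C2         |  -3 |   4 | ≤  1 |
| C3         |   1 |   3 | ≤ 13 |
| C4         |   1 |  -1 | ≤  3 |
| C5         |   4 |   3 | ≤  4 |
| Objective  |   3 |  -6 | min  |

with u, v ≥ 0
C5 requires 4u + 3v ≤ 4, while C1 (-4u - 3v ≤ -6) is equivalent to 4u + 3v ≥ 6. Together they would need 6 ≤ 4u + 3v ≤ 4, which is impossible since 6 > 4. No point satisfies all constraints.

The feasible region is empty; the LP is infeasible.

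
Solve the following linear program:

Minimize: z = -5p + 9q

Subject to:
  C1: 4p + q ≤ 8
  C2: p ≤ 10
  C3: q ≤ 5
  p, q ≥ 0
Each vertex is the intersection of two constraint boundaries that also satisfies all remaining constraints:
  p = 0 and q = 0 → (0, 0)
  4p + q = 8 and q = 0 → (2, 0)
  4p + q = 8 and q = 5 → (0.75, 5)
  q = 5 and p = 0 → (0, 5)

Evaluating z = -5p + 9q at each vertex:
  (0, 0): z = 0
  (2, 0): z = -10
  (0.75, 5): z = 41.25
  (0, 5): z = 45

The minimum is at (2, 0) with z = -10.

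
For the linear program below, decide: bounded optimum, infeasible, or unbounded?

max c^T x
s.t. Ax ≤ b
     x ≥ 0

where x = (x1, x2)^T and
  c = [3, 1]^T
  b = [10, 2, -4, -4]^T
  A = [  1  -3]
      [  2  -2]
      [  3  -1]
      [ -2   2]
One constraint requires 2x1 - 2x2 ≤ 2, while the constraint -2x1 + 2x2 ≤ -4 is equivalent to 2x1 - 2x2 ≥ 4. Together they would need 4 ≤ 2x1 - 2x2 ≤ 2, which is impossible since 4 > 2. No point satisfies all constraints.

The feasible region is empty; the LP is infeasible.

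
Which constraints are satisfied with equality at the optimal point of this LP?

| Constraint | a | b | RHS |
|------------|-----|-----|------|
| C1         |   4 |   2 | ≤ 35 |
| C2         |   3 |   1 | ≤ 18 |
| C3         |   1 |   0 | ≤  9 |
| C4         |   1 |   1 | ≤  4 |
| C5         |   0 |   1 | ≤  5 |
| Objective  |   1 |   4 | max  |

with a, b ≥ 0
Optimal: a = 0, b = 4
Slack at optimum:
  C1: slack = 27
  C2: slack = 14
  C3: slack = 9
  C4: slack = 0 (binding)
  C5: slack = 1
  a ≥ 0: a = 0 (binding)
  b ≥ 0: b = 4
Binding constraints: C4, a ≥ 0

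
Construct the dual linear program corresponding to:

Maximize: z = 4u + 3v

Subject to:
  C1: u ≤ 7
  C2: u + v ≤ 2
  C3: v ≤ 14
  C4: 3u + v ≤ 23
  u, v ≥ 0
Minimize: z = 7y1 + 2y2 + 14y3 + 23y4

Subject to:
  C1: -y1 - y2 - 3y4 ≤ -4
  C2: -y2 - y3 - y4 ≤ -3
  y1, y2, y3, y4 ≥ 0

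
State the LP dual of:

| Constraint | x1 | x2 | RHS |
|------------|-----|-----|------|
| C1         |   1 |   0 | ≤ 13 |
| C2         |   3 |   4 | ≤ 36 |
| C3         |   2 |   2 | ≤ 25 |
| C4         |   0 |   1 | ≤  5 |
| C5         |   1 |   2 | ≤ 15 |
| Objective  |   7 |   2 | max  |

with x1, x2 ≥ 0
Minimize: z = 13y1 + 36y2 + 25y3 + 5y4 + 15y5

Subject to:
  C1: -y1 - 3y2 - 2y3 - y5 ≤ -7
  C2: -4y2 - 2y3 - y4 - 2y5 ≤ -2
  y1, y2, y3, y4, y5 ≥ 0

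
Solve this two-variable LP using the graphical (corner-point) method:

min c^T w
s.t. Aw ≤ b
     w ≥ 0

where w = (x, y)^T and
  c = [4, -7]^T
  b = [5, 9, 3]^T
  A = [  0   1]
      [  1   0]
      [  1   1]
x = 0, y = 3, z = -21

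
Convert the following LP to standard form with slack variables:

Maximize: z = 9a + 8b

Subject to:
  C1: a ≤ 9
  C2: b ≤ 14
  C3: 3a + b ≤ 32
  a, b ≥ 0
max z = 9a + 8b

s.t.
  a + s1 = 9
  b + s2 = 14
  3a + b + s3 = 32
  a, b, s1, s2, s3 ≥ 0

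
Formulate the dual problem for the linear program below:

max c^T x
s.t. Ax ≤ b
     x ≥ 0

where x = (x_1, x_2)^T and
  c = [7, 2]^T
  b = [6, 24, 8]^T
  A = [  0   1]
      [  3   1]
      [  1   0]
Minimize: z = 6y1 + 24y2 + 8y3

Subject to:
  C1: -3y2 - y3 ≤ -7
  C2: -y1 - y2 ≤ -2
  y1, y2, y3 ≥ 0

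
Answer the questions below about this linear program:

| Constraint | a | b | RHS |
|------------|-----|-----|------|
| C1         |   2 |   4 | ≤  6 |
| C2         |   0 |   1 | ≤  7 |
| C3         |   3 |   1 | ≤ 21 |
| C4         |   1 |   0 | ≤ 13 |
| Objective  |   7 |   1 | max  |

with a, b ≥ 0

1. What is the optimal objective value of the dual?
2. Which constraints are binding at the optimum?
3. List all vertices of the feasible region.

1. 21 (by strong duality, equal to the primal optimum)
2. C1, b ≥ 0
3. (0, 0), (3, 0), (0, 1.5)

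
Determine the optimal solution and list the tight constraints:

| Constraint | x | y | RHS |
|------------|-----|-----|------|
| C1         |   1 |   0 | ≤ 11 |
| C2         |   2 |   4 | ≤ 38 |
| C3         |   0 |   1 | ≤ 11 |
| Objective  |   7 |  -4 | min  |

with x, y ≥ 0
Optimal: x = 0, y = 9.5
Slack at optimum:
  C1: slack = 11
  C2: slack = 0 (binding)
  C3: slack = 1.5
  x ≥ 0: x = 0 (binding)
  y ≥ 0: y = 9.5
Binding constraints: C2, x ≥ 0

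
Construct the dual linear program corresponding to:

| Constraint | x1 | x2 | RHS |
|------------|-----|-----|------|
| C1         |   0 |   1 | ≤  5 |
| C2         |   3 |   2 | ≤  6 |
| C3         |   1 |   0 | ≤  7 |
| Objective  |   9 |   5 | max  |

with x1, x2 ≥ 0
Minimize: z = 5y1 + 6y2 + 7y3

Subject to:
  C1: -3y2 - y3 ≤ -9
  C2: -y1 - 2y2 ≤ -5
  y1, y2, y3 ≥ 0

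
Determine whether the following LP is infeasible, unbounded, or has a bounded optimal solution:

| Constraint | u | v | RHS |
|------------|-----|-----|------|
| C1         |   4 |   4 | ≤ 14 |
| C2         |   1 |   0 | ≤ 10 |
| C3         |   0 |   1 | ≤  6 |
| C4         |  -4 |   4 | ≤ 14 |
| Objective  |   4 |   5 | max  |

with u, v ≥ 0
The point (0, 3.5) satisfies every constraint, so the LP is feasible; the constraints give u ≤ 10 and v ≤ 6, which with u, v ≥ 0 keep the feasible region inside a bounded box. A feasible, bounded LP attains a finite optimum at a vertex.

Feasible with finite optimum z* = 17.5 at (0, 3.5).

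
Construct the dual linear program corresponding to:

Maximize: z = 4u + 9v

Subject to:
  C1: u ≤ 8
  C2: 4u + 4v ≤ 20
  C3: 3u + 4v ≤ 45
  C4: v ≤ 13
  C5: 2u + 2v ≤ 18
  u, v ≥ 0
Minimize: z = 8y1 + 20y2 + 45y3 + 13y4 + 18y5

Subject to:
  C1: -y1 - 4y2 - 3y3 - 2y5 ≤ -4
  C2: -4y2 - 4y3 - y4 - 2y5 ≤ -9
  y1, y2, y3, y4, y5 ≥ 0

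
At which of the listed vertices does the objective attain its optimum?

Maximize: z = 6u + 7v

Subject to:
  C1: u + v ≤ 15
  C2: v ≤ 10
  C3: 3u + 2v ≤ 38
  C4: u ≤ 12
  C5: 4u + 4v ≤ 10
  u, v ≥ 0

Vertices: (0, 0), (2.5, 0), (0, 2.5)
Evaluating z = 6u + 7v at each vertex:
  (0, 0): z = 0
  (2.5, 0): z = 15
  (0, 2.5): z = 17.5

The largest value is z = 17.5, attained at (0, 2.5).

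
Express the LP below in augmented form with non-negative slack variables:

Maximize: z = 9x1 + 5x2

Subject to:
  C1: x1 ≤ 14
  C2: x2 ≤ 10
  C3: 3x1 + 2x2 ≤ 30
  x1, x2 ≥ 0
max z = 9x1 + 5x2

s.t.
  x1 + s1 = 14
  x2 + s2 = 10
  3x1 + 2x2 + s3 = 30
  x1, x2, s1, s2, s3 ≥ 0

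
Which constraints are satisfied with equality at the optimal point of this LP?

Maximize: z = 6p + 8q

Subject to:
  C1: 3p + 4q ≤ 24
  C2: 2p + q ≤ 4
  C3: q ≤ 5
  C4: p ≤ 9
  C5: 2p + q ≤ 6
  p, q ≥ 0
Optimal: p = 0, q = 4
Slack at optimum:
  C1: slack = 8
  C2: slack = 0 (binding)
  C3: slack = 1
  C4: slack = 9
  C5: slack = 2
  p ≥ 0: p = 0 (binding)
  q ≥ 0: q = 4
Binding constraints: C2, p ≥ 0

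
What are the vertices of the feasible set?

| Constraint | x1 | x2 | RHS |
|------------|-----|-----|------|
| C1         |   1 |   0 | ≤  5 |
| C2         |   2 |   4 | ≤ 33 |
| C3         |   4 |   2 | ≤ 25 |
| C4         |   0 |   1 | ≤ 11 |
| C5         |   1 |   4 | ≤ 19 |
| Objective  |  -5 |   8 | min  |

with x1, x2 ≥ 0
Each vertex is the intersection of two constraint boundaries that also satisfies all remaining constraints:
  x1 = 0 and x2 = 0 → (0, 0)
  x1 = 5 and x2 = 0 → (5, 0)
  x1 = 5 and 4x1 + 2x2 = 25 → (5, 2.5)
  4x1 + 2x2 = 25 and x1 + 4x2 = 19 → (4.429, 3.643)
  x1 + 4x2 = 19 and x1 = 0 → (0, 4.75)

Vertices: (0, 0), (5, 0), (5, 2.5), (4.429, 3.643), (0, 4.75)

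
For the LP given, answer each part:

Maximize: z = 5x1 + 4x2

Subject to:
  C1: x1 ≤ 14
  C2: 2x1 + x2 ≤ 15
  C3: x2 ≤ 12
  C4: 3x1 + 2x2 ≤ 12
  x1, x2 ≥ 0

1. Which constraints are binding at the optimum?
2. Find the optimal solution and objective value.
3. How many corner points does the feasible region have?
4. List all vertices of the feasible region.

1. C4, x1 ≥ 0
2. x1 = 0, x2 = 6, z = 24
3. 3
4. (0, 0), (4, 0), (0, 6)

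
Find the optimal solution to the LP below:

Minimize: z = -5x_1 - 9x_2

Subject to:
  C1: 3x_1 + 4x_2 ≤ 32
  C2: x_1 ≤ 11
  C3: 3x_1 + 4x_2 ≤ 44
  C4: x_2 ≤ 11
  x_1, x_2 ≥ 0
x_1 = 0, x_2 = 8, z = -72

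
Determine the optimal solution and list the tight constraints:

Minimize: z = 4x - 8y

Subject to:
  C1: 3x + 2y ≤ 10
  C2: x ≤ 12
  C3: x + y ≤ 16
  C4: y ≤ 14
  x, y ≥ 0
Optimal: x = 0, y = 5
Slack at optimum:
  C1: slack = 0 (binding)
  C2: slack = 12
  C3: slack = 11
  C4: slack = 9
  x ≥ 0: x = 0 (binding)
  y ≥ 0: y = 5
Binding constraints: C1, x ≥ 0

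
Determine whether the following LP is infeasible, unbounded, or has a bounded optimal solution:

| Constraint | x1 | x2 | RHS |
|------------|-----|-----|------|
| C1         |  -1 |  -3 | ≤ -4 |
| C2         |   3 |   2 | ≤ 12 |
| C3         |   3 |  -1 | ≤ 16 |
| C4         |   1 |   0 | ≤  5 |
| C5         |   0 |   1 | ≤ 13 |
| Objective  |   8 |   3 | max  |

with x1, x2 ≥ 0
The point (4, 0) satisfies every constraint, so the LP is feasible; the constraints give x1 ≤ 5 and x2 ≤ 13, which with x1, x2 ≥ 0 keep the feasible region inside a bounded box. A feasible, bounded LP attains a finite optimum at a vertex.

Bounded optimum: z* = 32 at (4, 0).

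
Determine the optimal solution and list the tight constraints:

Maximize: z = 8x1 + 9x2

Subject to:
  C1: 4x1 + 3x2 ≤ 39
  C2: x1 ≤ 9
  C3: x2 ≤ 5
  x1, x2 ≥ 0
Optimal: x1 = 6, x2 = 5
Slack at optimum:
  C1: slack = 0 (binding)
  C2: slack = 3
  C3: slack = 0 (binding)
  x1 ≥ 0: x1 = 6
  x2 ≥ 0: x2 = 5
Binding constraints: C1, C3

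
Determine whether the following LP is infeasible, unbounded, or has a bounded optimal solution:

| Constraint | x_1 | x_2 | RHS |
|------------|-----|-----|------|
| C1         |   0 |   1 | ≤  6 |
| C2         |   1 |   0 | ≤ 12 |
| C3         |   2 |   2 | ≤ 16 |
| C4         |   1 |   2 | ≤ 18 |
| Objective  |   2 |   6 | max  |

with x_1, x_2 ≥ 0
The point (2, 6) satisfies every constraint, so the LP is feasible; the constraints give x_1 ≤ 12 and x_2 ≤ 6, which with x_1, x_2 ≥ 0 keep the feasible region inside a bounded box. A feasible, bounded LP attains a finite optimum at a vertex.

Evaluating z = 2x_1 + 6x_2 at each vertex:
  (0, 0): z = 0
  (8, 0): z = 16
  (2, 6): z = 40
  (0, 6): z = 36

The LP has an optimal solution: (2, 6) with z = 40.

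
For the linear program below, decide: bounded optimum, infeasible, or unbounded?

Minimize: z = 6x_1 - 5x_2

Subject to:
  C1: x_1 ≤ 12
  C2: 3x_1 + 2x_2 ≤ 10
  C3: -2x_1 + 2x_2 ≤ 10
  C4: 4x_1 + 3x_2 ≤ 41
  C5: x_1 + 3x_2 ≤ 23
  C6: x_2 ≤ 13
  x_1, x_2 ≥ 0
The point (0, 5) satisfies every constraint, so the LP is feasible; the constraints give x_1 ≤ 12 and x_2 ≤ 13, which with x_1, x_2 ≥ 0 keep the feasible region inside a bounded box. A feasible, bounded LP attains a finite optimum at a vertex.

The LP has an optimal solution: (0, 5) with z = -25.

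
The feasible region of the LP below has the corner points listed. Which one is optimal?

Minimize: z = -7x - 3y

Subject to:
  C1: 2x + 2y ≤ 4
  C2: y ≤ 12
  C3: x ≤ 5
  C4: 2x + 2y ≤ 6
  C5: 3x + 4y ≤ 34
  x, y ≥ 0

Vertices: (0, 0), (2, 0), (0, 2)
Evaluating z = -7x - 3y at each vertex:
  (0, 0): z = 0
  (2, 0): z = -14
  (0, 2): z = -6

The smallest value is z = -14, attained at (2, 0).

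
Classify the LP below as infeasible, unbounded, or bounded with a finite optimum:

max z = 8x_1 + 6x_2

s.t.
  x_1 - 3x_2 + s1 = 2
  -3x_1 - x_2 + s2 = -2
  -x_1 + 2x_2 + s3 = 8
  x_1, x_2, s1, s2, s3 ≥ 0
Feasible point: (1, 0) satisfies every constraint, so the LP is feasible.
Direction d = (3, 1): for each constraint row a, a·d ≤ 0 —
  (1)(3) + (-3)(1) = 0 ≤ 0
  (-3)(3) + (-1)(1) = -10 ≤ 0
  (-1)(3) + (2)(1) = -1 ≤ 0
and d ≥ 0, so (1, 0) + t·d stays feasible for every t ≥ 0. Along this ray z = 8x_1 + 6x_2 changes by 30 per unit t, so z → +∞.

Unbounded: there is a feasible ray along which z → +∞.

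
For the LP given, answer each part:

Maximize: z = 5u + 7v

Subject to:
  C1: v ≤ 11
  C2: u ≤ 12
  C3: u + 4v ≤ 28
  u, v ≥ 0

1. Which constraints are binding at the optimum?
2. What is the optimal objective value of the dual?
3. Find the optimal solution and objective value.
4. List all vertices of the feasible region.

1. C2, C3
2. 88 (by strong duality, equal to the primal optimum)
3. u = 12, v = 4, z = 88
4. (0, 0), (12, 0), (12, 4), (0, 7)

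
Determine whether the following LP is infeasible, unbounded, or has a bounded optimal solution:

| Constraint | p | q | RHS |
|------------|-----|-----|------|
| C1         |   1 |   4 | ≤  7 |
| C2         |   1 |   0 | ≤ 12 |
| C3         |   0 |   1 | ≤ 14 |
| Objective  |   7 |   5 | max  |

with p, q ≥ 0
The point (7, 0) satisfies every constraint, so the LP is feasible; the constraints give p ≤ 12 and q ≤ 14, which with p, q ≥ 0 keep the feasible region inside a bounded box. A feasible, bounded LP attains a finite optimum at a vertex.

Evaluating z = 7p + 5q at each vertex:
  (0, 0): z = 0
  (7, 0): z = 49
  (0, 1.75): z = 8.75

Feasible with finite optimum z* = 49 at (7, 0).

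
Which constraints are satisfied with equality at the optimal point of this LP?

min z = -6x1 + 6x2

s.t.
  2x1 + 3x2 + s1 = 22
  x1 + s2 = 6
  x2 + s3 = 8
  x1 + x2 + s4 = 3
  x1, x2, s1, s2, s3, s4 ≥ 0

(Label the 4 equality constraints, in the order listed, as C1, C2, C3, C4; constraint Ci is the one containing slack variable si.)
Optimal: x1 = 3, x2 = 0
Binding: C4, x2 ≥ 0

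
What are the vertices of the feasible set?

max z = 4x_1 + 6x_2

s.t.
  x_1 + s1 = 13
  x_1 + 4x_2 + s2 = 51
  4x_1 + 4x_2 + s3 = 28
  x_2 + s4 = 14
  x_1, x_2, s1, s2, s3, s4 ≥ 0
Each vertex is the intersection of two constraint boundaries that also satisfies all remaining constraints:
  x_1 = 0 and x_2 = 0 → (0, 0)
  4x_1 + 4x_2 = 28 and x_2 = 0 → (7, 0)
  4x_1 + 4x_2 = 28 and x_1 = 0 → (0, 7)

Vertices: (0, 0), (7, 0), (0, 7)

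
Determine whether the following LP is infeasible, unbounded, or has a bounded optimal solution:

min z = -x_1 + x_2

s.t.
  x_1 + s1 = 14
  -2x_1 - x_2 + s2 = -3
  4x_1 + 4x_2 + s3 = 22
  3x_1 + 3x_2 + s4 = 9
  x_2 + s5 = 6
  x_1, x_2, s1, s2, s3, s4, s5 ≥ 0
The point (3, 0) satisfies every constraint, so the LP is feasible; the constraints give x_1 ≤ 14 and x_2 ≤ 6, which with x_1, x_2 ≥ 0 keep the feasible region inside a bounded box. A feasible, bounded LP attains a finite optimum at a vertex.

Feasible with finite optimum z* = -3 at (3, 0).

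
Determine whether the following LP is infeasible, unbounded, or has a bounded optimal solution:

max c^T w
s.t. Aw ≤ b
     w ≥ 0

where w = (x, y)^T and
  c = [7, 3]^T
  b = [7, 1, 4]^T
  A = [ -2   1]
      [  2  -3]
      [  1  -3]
Feasible point: (0, 0) satisfies every constraint, so the LP is feasible.
Direction d = (1, 1): for each constraint row a, a·d ≤ 0 —
  (-2)(1) + (1)(1) = -1 ≤ 0
  (2)(1) + (-3)(1) = -1 ≤ 0
  (1)(1) + (-3)(1) = -2 ≤ 0
and d ≥ 0, so (0, 0) + t·d stays feasible for every t ≥ 0. Along this ray z = 7x + 3y changes by 10 per unit t, so z → +∞.

Unbounded: there is a feasible ray along which z → +∞.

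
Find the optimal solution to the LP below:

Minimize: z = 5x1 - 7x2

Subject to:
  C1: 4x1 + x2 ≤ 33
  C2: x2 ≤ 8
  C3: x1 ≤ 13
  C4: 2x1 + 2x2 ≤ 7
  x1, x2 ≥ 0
x1 = 0, x2 = 3.5, z = -24.5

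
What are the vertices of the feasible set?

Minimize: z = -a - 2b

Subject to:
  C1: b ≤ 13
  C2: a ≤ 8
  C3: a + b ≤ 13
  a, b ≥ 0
Each vertex is the intersection of two constraint boundaries that also satisfies all remaining constraints:
  a = 0 and b = 0 → (0, 0)
  a = 8 and b = 0 → (8, 0)
  a = 8 and a + b = 13 → (8, 5)
  b = 13 and a + b = 13 → (0, 13)

Vertices: (0, 0), (8, 0), (8, 5), (0, 13)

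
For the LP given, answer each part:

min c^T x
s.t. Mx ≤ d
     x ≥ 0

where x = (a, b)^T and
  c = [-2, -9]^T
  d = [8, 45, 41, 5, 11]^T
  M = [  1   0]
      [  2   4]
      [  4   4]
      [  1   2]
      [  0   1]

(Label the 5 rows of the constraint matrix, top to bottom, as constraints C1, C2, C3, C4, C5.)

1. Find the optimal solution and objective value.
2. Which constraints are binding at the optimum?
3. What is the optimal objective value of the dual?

1. a = 0, b = 2.5, z = -22.5
2. C4, a ≥ 0
3. -22.5 (by strong duality, equal to the primal optimum)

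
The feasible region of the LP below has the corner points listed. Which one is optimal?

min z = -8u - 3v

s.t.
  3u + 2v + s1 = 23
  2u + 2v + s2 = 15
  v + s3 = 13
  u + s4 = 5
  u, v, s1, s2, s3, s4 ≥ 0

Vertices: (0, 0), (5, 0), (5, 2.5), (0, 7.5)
Evaluating z = -8u - 3v at each vertex:
  (0, 0): z = 0
  (5, 0): z = -40
  (5, 2.5): z = -47.5
  (0, 7.5): z = -22.5

The smallest value is z = -47.5, attained at (5, 2.5).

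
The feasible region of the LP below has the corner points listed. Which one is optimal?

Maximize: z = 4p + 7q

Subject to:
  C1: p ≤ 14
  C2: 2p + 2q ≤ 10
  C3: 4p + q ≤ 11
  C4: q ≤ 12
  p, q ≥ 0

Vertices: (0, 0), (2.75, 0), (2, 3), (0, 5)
Evaluating z = 4p + 7q at each vertex:
  (0, 0): z = 0
  (2.75, 0): z = 11
  (2, 3): z = 29
  (0, 5): z = 35

The largest value is z = 35, attained at (0, 5).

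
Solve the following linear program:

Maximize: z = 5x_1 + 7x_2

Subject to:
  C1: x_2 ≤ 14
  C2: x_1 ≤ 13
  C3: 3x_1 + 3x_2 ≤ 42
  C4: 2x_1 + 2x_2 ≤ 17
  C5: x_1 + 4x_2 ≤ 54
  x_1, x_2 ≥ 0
Each vertex is the intersection of two constraint boundaries that also satisfies all remaining constraints:
  x_1 = 0 and x_2 = 0 → (0, 0)
  2x_1 + 2x_2 = 17 and x_2 = 0 → (8.5, 0)
  2x_1 + 2x_2 = 17 and x_1 = 0 → (0, 8.5)

Evaluating z = 5x_1 + 7x_2 at each vertex:
  (0, 0): z = 0
  (8.5, 0): z = 42.5
  (0, 8.5): z = 59.5

The maximum is at (0, 8.5) with z = 59.5.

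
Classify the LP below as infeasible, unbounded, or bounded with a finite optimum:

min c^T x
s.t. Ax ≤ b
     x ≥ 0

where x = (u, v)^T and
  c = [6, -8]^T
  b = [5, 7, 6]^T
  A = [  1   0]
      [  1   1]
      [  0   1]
The point (0, 6) satisfies every constraint, so the LP is feasible; the constraints give u ≤ 5 and v ≤ 6, which with u, v ≥ 0 keep the feasible region inside a bounded box. A feasible, bounded LP attains a finite optimum at a vertex.

Evaluating z = 6u - 8v at each vertex:
  (0, 0): z = 0
  (5, 0): z = 30
  (5, 2): z = 14
  (1, 6): z = -42
  (0, 6): z = -48

Feasible with finite optimum z* = -48 at (0, 6).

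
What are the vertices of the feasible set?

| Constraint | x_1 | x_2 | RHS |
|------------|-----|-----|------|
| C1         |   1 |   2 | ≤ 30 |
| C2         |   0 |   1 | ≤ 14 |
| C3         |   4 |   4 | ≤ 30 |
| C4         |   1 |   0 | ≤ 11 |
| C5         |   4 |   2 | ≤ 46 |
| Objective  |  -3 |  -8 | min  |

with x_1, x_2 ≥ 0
Each vertex is the intersection of two constraint boundaries that also satisfies all remaining constraints:
  x_1 = 0 and x_2 = 0 → (0, 0)
  4x_1 + 4x_2 = 30 and x_2 = 0 → (7.5, 0)
  4x_1 + 4x_2 = 30 and x_1 = 0 → (0, 7.5)

Vertices: (0, 0), (7.5, 0), (0, 7.5)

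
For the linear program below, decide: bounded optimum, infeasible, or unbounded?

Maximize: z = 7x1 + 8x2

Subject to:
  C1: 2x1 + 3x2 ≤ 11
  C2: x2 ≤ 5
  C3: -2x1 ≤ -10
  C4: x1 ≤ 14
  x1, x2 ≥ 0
The point (5.5, 0) satisfies every constraint, so the LP is feasible; the constraints give x1 ≤ 14 and x2 ≤ 5, which with x1, x2 ≥ 0 keep the feasible region inside a bounded box. A feasible, bounded LP attains a finite optimum at a vertex.

Evaluating z = 7x1 + 8x2 at each vertex:
  (5, 0): z = 35
  (5.5, 0): z = 38.5
  (5, 0.3333): z = 37.67

Feasible with finite optimum z* = 38.5 at (5.5, 0).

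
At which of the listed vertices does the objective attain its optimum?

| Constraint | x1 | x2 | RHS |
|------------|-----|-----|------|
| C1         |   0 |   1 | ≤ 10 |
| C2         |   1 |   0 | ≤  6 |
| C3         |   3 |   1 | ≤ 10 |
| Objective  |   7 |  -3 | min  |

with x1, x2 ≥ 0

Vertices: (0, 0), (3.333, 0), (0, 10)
(0, 10) with z = -30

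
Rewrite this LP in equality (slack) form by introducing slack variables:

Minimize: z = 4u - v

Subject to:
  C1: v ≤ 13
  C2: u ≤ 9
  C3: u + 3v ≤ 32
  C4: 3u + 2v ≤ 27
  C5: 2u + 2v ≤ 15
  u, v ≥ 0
min z = 4u - v

s.t.
  v + s1 = 13
  u + s2 = 9
  u + 3v + s3 = 32
  3u + 2v + s4 = 27
  2u + 2v + s5 = 15
  u, v, s1, s2, s3, s4, s5 ≥ 0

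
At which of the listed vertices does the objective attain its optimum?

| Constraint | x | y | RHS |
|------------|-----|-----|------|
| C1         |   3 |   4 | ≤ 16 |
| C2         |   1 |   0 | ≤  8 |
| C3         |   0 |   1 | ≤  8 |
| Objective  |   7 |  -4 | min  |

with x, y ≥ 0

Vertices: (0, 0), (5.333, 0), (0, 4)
(0, 4) with z = -16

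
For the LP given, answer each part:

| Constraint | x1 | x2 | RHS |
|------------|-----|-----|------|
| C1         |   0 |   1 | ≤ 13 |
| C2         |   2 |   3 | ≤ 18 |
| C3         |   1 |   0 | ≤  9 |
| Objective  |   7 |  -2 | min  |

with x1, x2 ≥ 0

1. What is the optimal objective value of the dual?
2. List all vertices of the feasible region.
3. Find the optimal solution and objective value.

1. -12 (by strong duality, equal to the primal optimum)
2. (0, 0), (9, 0), (0, 6)
3. x1 = 0, x2 = 6, z = -12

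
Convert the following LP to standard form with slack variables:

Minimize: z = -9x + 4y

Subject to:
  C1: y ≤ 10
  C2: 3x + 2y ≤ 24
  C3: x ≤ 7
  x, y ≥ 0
min z = -9x + 4y

s.t.
  y + s1 = 10
  3x + 2y + s2 = 24
  x + s3 = 7
  x, y, s1, s2, s3 ≥ 0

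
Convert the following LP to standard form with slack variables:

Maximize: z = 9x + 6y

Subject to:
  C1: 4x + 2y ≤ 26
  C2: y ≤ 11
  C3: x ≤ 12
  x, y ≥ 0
max z = 9x + 6y

s.t.
  4x + 2y + s1 = 26
  y + s2 = 11
  x + s3 = 12
  x, y, s1, s2, s3 ≥ 0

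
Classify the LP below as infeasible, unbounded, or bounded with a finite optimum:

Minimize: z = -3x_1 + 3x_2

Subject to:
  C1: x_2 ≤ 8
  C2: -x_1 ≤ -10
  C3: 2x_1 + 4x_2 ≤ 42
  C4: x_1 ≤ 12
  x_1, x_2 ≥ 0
The point (12, 0) satisfies every constraint, so the LP is feasible; the constraints give x_1 ≤ 12 and x_2 ≤ 8, which with x_1, x_2 ≥ 0 keep the feasible region inside a bounded box. A feasible, bounded LP attains a finite optimum at a vertex.

Evaluating z = -3x_1 + 3x_2 at each vertex:
  (10, 0): z = -30
  (12, 0): z = -36
  (12, 4.5): z = -22.5
  (10, 5.5): z = -13.5

The LP has an optimal solution: (12, 0) with z = -36.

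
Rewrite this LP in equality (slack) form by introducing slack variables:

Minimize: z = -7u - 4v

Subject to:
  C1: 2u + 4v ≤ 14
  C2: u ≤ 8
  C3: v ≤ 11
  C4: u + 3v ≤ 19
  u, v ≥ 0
min z = -7u - 4v

s.t.
  2u + 4v + s1 = 14
  u + s2 = 8
  v + s3 = 11
  u + 3v + s4 = 19
  u, v, s1, s2, s3, s4 ≥ 0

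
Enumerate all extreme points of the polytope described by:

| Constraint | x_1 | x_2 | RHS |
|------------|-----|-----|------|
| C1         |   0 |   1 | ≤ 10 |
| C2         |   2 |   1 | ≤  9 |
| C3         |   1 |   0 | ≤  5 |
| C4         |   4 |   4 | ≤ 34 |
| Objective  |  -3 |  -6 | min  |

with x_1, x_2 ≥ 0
Each vertex is the intersection of two constraint boundaries that also satisfies all remaining constraints:
  x_1 = 0 and x_2 = 0 → (0, 0)
  2x_1 + x_2 = 9 and x_2 = 0 → (4.5, 0)
  2x_1 + x_2 = 9 and 4x_1 + 4x_2 = 34 → (0.5, 8)
  4x_1 + 4x_2 = 34 and x_1 = 0 → (0, 8.5)

Vertices: (0, 0), (4.5, 0), (0.5, 8), (0, 8.5)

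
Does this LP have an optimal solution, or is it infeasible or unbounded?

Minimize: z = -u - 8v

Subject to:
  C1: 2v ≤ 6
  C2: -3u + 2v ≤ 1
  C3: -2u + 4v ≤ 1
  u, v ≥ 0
Feasible point: (0, 0) satisfies every constraint, so the LP is feasible.
Direction d = (1, 0): for each constraint row a, a·d ≤ 0 —
  (0)(1) + (2)(0) = 0 ≤ 0
  (-3)(1) + (2)(0) = -3 ≤ 0
  (-2)(1) + (4)(0) = -2 ≤ 0
and d ≥ 0, so (0, 0) + t·d stays feasible for every t ≥ 0. Along this ray z = -u - 8v changes by -1 per unit t, so z → −∞.

Unbounded — the objective can decrease without bound over the feasible region.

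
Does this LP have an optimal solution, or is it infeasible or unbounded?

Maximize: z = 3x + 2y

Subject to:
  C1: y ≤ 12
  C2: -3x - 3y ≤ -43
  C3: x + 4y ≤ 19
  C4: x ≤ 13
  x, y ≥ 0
The point (13, 1.5) satisfies every constraint, so the LP is feasible; the constraints give x ≤ 13 and y ≤ 12, which with x, y ≥ 0 keep the feasible region inside a bounded box. A feasible, bounded LP attains a finite optimum at a vertex.

Feasible with finite optimum z* = 42 at (13, 1.5).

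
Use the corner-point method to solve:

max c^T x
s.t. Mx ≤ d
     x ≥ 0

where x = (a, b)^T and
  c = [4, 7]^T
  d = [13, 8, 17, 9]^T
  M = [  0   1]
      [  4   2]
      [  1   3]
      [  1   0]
a = 0, b = 4, z = 28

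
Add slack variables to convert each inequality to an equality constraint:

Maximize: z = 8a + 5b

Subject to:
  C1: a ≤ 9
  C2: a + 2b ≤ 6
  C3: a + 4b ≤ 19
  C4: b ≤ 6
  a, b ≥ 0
max z = 8a + 5b

s.t.
  a + s1 = 9
  a + 2b + s2 = 6
  a + 4b + s3 = 19
  b + s4 = 6
  a, b, s1, s2, s3, s4 ≥ 0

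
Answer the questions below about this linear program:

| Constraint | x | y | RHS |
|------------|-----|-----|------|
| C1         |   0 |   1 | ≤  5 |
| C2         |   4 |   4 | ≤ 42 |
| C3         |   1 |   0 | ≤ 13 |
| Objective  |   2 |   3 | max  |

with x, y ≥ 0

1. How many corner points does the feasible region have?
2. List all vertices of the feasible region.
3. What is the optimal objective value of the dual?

1. 4
2. (0, 0), (10.5, 0), (5.5, 5), (0, 5)
3. 26 (by strong duality, equal to the primal optimum)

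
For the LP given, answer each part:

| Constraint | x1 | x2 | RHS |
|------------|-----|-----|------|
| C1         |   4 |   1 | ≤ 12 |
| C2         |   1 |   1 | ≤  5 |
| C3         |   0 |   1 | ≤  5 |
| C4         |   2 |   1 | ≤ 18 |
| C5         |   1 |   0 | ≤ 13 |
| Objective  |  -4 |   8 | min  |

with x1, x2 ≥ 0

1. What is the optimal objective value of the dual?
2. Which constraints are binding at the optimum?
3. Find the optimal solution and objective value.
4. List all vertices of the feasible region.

1. -12 (by strong duality, equal to the primal optimum)
2. C1, x2 ≥ 0
3. x1 = 3, x2 = 0, z = -12
4. (0, 0), (3, 0), (2.333, 2.667), (0, 5)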